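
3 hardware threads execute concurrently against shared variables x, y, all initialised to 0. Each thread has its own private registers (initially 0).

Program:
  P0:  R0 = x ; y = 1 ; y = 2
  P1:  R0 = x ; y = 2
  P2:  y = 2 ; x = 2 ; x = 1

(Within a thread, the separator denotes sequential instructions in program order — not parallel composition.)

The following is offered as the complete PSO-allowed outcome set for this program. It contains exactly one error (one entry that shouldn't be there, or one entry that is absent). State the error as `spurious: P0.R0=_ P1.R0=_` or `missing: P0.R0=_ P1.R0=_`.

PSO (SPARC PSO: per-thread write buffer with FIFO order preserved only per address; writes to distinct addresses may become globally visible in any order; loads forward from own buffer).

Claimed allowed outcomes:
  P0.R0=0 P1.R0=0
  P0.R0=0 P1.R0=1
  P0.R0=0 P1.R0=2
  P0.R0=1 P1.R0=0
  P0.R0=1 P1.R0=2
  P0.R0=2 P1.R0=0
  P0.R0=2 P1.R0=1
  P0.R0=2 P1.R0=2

missing: P0.R0=1 P1.R0=1

outcome vector order: (P0.R0,P1.R0)
under PSO → (0,0) (0,1) (0,2) (1,0) (1,1) (1,2) (2,0) (2,1) (2,2)
PSO∖claimed = {(1,1)}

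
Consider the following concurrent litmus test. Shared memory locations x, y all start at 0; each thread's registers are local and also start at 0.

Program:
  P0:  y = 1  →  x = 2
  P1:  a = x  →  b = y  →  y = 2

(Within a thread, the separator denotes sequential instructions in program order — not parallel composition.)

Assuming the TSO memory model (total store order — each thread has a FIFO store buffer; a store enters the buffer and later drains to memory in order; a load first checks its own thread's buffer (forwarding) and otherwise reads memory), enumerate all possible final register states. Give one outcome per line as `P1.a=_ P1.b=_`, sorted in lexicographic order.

outcome vector order: (P1.a,P1.b)
|TSO outcomes| = 3

P1.a=0 P1.b=0
P1.a=0 P1.b=1
P1.a=2 P1.b=1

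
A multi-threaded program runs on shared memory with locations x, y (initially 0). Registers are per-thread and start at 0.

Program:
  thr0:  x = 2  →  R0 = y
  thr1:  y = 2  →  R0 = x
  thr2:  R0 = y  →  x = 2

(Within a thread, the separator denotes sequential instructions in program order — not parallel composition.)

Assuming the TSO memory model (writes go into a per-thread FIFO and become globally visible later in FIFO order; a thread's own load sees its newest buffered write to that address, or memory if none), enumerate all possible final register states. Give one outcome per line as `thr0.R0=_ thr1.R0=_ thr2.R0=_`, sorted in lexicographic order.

outcome vector order: (thr0.R0,thr1.R0,thr2.R0)
|TSO outcomes| = 8

thr0.R0=0 thr1.R0=0 thr2.R0=0
thr0.R0=0 thr1.R0=0 thr2.R0=2
thr0.R0=0 thr1.R0=2 thr2.R0=0
thr0.R0=0 thr1.R0=2 thr2.R0=2
thr0.R0=2 thr1.R0=0 thr2.R0=0
thr0.R0=2 thr1.R0=0 thr2.R0=2
thr0.R0=2 thr1.R0=2 thr2.R0=0
thr0.R0=2 thr1.R0=2 thr2.R0=2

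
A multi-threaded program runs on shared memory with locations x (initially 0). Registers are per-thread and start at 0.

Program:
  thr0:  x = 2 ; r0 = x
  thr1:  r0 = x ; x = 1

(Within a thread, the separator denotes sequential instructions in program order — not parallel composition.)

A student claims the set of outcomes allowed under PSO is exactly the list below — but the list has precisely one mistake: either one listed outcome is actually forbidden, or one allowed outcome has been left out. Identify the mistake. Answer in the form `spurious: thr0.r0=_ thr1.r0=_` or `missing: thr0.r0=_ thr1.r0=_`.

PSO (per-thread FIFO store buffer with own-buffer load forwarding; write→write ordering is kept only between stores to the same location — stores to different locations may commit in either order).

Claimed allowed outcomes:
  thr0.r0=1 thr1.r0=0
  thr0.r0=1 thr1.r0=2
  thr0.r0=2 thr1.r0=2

missing: thr0.r0=2 thr1.r0=0

outcome vector order: (thr0.r0,thr1.r0)
[PSO] allowed = {(1,0); (1,2); (2,0); (2,2)}
PSO∖claimed = {(2,0)}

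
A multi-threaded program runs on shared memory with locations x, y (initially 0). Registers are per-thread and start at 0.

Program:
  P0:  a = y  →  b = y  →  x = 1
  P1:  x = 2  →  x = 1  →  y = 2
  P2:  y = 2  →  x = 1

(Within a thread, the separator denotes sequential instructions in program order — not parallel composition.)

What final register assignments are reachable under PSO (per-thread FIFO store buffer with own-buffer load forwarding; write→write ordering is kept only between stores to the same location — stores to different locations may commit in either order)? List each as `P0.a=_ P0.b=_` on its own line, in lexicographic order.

outcome vector order: (P0.a,P0.b)
|PSO outcomes| = 3

P0.a=0 P0.b=0
P0.a=0 P0.b=2
P0.a=2 P0.b=2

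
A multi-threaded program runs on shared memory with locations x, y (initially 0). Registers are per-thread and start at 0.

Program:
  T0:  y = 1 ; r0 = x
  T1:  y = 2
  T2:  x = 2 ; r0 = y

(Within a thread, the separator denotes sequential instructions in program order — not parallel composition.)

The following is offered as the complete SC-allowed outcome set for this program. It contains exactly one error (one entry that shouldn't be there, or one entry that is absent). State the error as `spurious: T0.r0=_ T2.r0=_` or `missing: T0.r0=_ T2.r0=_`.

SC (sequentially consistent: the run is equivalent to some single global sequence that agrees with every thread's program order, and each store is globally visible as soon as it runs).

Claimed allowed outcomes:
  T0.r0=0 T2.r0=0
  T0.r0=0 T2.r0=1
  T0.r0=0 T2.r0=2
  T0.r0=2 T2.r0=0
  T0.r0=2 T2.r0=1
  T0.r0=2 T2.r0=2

outcome vector order: (T0.r0,T2.r0)
SC: 5 outcomes — {0/1 0/2 2/0 2/1 2/2}
claimed∖SC = {0/0}

spurious: T0.r0=0 T2.r0=0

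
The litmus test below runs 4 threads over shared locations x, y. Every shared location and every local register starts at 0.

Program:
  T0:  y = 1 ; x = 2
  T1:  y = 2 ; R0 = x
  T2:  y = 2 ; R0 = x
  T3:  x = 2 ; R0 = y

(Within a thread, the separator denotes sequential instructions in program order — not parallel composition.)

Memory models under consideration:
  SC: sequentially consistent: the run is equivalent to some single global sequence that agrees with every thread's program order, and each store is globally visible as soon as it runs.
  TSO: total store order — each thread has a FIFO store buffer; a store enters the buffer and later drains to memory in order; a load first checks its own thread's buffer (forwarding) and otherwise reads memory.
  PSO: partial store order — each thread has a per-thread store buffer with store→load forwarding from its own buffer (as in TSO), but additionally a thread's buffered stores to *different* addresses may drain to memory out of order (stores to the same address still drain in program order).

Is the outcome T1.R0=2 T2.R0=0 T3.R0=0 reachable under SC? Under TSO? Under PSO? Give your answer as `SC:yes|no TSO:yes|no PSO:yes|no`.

outcome vector order: (T1.R0,T2.R0,T3.R0)
SC (9): 0/0/1; 0/0/2; 0/2/1; 0/2/2; 2/0/1; 2/0/2; 2/2/0; 2/2/1; 2/2/2
TSO (12): 0/0/0; 0/0/1; 0/0/2; 0/2/0; 0/2/1; 0/2/2; 2/0/0; 2/0/1; 2/0/2; 2/2/0; 2/2/1; 2/2/2
PSO (12): 0/0/0; 0/0/1; 0/0/2; 0/2/0; 0/2/1; 0/2/2; 2/0/0; 2/0/1; 2/0/2; 2/2/0; 2/2/1; 2/2/2
target 2/0/0 ∈ {TSO,PSO}

SC:no TSO:yes PSO:yes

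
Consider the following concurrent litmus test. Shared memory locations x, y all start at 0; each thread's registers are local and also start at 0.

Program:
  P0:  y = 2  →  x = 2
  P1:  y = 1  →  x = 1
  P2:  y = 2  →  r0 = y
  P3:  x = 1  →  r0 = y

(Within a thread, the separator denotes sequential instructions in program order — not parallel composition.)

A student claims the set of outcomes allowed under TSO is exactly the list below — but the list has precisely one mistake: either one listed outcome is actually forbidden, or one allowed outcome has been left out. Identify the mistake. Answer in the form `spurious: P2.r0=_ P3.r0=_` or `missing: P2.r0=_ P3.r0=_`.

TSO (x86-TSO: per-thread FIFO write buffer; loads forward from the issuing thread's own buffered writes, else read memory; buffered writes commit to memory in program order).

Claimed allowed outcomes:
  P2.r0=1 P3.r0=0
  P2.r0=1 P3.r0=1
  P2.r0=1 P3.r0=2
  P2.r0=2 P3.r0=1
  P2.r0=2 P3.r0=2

outcome vector order: (P2.r0,P3.r0)
under TSO → 1/0; 1/1; 1/2; 2/0; 2/1; 2/2
TSO∖claimed = {2/0}

missing: P2.r0=2 P3.r0=0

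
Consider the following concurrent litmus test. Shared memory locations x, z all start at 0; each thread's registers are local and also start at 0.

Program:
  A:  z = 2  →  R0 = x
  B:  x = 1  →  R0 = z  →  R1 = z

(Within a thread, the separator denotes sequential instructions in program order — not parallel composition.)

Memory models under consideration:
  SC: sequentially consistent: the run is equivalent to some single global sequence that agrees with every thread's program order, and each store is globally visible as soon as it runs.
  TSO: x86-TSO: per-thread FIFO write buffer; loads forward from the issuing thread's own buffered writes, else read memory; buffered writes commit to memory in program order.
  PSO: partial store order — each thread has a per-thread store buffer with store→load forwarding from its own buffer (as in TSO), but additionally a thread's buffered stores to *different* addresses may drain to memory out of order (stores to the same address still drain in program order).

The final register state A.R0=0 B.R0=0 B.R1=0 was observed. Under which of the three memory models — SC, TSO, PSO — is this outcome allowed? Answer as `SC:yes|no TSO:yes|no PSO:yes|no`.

SC:no TSO:yes PSO:yes

outcome vector order: (A.R0,B.R0,B.R1)
under SC → 0/2/2 1/0/0 1/0/2 1/2/2
under TSO → 0/0/0 0/0/2 0/2/2 1/0/0 1/0/2 1/2/2
under PSO → 0/0/0 0/0/2 0/2/2 1/0/0 1/0/2 1/2/2
target 0/0/0 ∈ {TSO,PSO}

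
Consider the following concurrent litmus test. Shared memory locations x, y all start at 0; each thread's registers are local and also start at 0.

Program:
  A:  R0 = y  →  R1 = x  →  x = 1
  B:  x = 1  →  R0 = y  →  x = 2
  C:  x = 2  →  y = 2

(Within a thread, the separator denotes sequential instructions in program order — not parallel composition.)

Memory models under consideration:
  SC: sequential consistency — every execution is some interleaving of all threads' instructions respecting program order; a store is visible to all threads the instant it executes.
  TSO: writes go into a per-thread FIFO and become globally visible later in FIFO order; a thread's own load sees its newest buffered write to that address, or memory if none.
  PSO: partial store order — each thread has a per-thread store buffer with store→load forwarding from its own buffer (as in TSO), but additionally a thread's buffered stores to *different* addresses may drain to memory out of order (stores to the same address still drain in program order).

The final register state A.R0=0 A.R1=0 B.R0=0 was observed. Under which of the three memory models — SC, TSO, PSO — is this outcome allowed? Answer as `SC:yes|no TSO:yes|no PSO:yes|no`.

outcome vector order: (A.R0,A.R1,B.R0)
under SC → 000 002 010 012 020 022 210 212 220 222
under TSO → 000 002 010 012 020 022 210 212 220 222
under PSO → 000 002 010 012 020 022 200 202 210 212 220 222
target 000 ∈ {SC,TSO,PSO}

SC:yes TSO:yes PSO:yes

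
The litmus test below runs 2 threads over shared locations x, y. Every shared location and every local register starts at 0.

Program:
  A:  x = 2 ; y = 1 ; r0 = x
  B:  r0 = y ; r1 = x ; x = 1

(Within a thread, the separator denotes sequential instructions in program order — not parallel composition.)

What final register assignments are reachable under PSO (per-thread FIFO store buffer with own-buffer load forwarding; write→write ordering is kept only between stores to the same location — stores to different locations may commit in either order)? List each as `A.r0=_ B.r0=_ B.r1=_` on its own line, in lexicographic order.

outcome vector order: (A.r0,B.r0,B.r1)
|PSO outcomes| = 8

A.r0=1 B.r0=0 B.r1=0
A.r0=1 B.r0=0 B.r1=2
A.r0=1 B.r0=1 B.r1=0
A.r0=1 B.r0=1 B.r1=2
A.r0=2 B.r0=0 B.r1=0
A.r0=2 B.r0=0 B.r1=2
A.r0=2 B.r0=1 B.r1=0
A.r0=2 B.r0=1 B.r1=2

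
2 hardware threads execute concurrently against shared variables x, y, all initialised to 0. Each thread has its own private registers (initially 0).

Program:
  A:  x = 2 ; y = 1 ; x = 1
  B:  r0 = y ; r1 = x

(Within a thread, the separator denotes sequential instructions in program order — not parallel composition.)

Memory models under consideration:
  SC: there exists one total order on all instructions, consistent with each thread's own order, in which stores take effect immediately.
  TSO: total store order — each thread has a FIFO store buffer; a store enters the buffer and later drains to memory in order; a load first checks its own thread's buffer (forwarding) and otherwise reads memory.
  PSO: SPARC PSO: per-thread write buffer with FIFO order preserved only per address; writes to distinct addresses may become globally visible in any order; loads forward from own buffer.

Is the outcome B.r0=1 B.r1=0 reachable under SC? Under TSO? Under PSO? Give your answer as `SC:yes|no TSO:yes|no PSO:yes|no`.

outcome vector order: (B.r0,B.r1)
[SC] allowed = {0/0, 0/1, 0/2, 1/1, 1/2}
[TSO] allowed = {0/0, 0/1, 0/2, 1/1, 1/2}
[PSO] allowed = {0/0, 0/1, 0/2, 1/0, 1/1, 1/2}
target 1/0 ∈ {PSO}

SC:no TSO:no PSO:yes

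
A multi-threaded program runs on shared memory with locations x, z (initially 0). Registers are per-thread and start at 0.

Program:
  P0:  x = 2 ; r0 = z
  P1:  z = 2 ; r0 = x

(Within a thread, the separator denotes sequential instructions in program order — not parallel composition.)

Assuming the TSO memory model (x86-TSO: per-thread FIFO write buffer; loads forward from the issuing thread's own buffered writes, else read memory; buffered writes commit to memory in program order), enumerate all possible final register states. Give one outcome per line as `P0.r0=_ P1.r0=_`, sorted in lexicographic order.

P0.r0=0 P1.r0=0
P0.r0=0 P1.r0=2
P0.r0=2 P1.r0=0
P0.r0=2 P1.r0=2

outcome vector order: (P0.r0,P1.r0)
|TSO outcomes| = 4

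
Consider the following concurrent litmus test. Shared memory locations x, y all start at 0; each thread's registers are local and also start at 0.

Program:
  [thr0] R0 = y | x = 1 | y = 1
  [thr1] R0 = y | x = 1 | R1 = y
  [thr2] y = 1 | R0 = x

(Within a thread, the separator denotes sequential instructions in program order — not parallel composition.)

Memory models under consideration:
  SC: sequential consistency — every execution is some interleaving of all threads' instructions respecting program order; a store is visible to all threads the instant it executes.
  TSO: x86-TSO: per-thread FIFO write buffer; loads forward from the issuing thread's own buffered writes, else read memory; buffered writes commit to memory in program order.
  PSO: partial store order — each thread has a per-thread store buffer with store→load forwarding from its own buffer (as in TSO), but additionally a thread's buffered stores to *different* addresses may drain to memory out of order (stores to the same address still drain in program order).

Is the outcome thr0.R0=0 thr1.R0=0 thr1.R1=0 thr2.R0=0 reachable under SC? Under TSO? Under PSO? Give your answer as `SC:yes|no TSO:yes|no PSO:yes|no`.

outcome vector order: (thr0.R0,thr1.R0,thr1.R1,thr2.R0)
[SC] allowed = {<0 0 0 1>, <0 0 1 0>, <0 0 1 1>, <0 1 1 0>, <0 1 1 1>, <1 0 0 1>, <1 0 1 0>, <1 0 1 1>, <1 1 1 0>, <1 1 1 1>}
[TSO] allowed = {<0 0 0 0>, <0 0 0 1>, <0 0 1 0>, <0 0 1 1>, <0 1 1 0>, <0 1 1 1>, <1 0 0 0>, <1 0 0 1>, <1 0 1 0>, <1 0 1 1>, <1 1 1 0>, <1 1 1 1>}
[PSO] allowed = {<0 0 0 0>, <0 0 0 1>, <0 0 1 0>, <0 0 1 1>, <0 1 1 0>, <0 1 1 1>, <1 0 0 0>, <1 0 0 1>, <1 0 1 0>, <1 0 1 1>, <1 1 1 0>, <1 1 1 1>}
target <0 0 0 0> ∈ {TSO,PSO}

SC:no TSO:yes PSO:yes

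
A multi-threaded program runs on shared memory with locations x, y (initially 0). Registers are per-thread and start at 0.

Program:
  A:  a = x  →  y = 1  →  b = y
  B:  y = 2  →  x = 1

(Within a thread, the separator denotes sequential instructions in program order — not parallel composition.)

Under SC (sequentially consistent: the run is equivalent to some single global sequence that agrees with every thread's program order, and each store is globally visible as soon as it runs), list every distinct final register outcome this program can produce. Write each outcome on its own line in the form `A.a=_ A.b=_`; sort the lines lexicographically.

outcome vector order: (A.a,A.b)
|SC outcomes| = 3

A.a=0 A.b=1
A.a=0 A.b=2
A.a=1 A.b=1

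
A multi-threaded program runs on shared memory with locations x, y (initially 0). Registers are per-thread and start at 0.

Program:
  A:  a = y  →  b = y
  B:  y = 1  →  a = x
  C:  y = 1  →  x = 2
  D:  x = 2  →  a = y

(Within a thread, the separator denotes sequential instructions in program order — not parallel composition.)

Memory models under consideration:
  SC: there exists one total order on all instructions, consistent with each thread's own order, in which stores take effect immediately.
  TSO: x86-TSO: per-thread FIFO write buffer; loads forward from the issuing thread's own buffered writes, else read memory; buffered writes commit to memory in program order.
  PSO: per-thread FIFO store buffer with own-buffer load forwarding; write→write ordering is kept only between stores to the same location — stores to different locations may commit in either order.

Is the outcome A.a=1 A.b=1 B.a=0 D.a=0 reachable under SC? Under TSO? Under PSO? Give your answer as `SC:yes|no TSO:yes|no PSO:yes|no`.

outcome vector order: (A.a,A.b,B.a,D.a)
[SC] allowed = {<0 0 0 1>, <0 0 2 0>, <0 0 2 1>, <0 1 0 1>, <0 1 2 0>, <0 1 2 1>, <1 1 0 1>, <1 1 2 0>, <1 1 2 1>}
[TSO] allowed = {<0 0 0 0>, <0 0 0 1>, <0 0 2 0>, <0 0 2 1>, <0 1 0 0>, <0 1 0 1>, <0 1 2 0>, <0 1 2 1>, <1 1 0 0>, <1 1 0 1>, <1 1 2 0>, <1 1 2 1>}
[PSO] allowed = {<0 0 0 0>, <0 0 0 1>, <0 0 2 0>, <0 0 2 1>, <0 1 0 0>, <0 1 0 1>, <0 1 2 0>, <0 1 2 1>, <1 1 0 0>, <1 1 0 1>, <1 1 2 0>, <1 1 2 1>}
target <1 1 0 0> ∈ {TSO,PSO}

SC:no TSO:yes PSO:yes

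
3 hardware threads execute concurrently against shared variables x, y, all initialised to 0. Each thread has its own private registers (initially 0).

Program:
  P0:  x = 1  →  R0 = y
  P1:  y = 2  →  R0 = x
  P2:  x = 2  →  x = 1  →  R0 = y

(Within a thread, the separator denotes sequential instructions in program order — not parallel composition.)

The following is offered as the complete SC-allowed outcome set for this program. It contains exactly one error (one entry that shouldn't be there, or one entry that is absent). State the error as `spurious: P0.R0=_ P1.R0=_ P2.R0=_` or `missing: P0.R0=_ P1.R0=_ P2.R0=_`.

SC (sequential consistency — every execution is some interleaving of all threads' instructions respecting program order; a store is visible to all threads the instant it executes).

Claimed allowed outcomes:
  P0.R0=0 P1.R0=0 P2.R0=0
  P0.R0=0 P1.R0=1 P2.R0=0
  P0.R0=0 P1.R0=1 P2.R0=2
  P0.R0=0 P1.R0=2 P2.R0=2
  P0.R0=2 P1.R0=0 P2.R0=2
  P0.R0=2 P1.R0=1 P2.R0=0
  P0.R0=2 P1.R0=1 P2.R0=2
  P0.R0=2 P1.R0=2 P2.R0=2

outcome vector order: (P0.R0,P1.R0,P2.R0)
[SC] allowed = {0/1/0; 0/1/2; 0/2/2; 2/0/2; 2/1/0; 2/1/2; 2/2/2}
claimed∖SC = {0/0/0}

spurious: P0.R0=0 P1.R0=0 P2.R0=0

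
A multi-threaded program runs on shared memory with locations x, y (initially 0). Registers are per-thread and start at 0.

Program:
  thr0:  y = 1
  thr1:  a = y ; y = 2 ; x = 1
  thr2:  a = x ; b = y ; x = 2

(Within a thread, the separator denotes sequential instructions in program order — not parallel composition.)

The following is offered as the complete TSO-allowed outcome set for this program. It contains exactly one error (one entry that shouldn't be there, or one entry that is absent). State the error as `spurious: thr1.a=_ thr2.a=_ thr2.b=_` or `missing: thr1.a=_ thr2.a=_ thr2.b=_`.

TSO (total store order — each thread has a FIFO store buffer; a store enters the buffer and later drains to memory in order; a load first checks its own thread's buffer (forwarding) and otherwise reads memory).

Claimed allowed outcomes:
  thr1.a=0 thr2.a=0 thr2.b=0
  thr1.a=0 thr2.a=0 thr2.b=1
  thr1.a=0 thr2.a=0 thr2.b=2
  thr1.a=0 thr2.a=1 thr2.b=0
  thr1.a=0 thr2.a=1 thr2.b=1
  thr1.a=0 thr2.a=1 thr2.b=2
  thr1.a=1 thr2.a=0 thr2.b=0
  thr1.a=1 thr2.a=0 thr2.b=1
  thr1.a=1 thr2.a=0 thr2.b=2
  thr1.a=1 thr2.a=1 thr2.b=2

outcome vector order: (thr1.a,thr2.a,thr2.b)
[TSO] allowed = {(0,0,0), (0,0,1), (0,0,2), (0,1,1), (0,1,2), (1,0,0), (1,0,1), (1,0,2), (1,1,2)}
claimed∖TSO = {(0,1,0)}

spurious: thr1.a=0 thr2.a=1 thr2.b=0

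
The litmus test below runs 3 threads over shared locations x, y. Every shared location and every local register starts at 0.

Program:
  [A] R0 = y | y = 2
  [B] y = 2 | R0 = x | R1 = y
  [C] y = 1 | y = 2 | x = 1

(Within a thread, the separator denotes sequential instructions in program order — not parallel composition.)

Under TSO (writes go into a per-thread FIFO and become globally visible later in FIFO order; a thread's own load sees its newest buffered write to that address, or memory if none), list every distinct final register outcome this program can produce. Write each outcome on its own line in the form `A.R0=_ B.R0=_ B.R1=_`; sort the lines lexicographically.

A.R0=0 B.R0=0 B.R1=1
A.R0=0 B.R0=0 B.R1=2
A.R0=0 B.R0=1 B.R1=2
A.R0=1 B.R0=0 B.R1=1
A.R0=1 B.R0=0 B.R1=2
A.R0=1 B.R0=1 B.R1=2
A.R0=2 B.R0=0 B.R1=1
A.R0=2 B.R0=0 B.R1=2
A.R0=2 B.R0=1 B.R1=2

outcome vector order: (A.R0,B.R0,B.R1)
|TSO outcomes| = 9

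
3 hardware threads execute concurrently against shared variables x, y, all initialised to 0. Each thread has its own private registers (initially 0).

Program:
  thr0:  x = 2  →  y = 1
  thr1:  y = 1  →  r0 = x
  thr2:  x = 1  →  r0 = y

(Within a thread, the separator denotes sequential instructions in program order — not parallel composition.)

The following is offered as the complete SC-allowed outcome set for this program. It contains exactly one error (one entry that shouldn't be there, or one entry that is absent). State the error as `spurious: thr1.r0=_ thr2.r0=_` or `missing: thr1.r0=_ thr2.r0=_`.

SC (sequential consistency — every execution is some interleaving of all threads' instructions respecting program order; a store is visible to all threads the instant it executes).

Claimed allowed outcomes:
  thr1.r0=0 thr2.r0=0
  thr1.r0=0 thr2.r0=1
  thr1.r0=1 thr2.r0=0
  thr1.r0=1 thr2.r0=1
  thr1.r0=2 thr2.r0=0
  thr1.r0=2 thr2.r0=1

outcome vector order: (thr1.r0,thr2.r0)
[SC] allowed = {(0,1) (1,0) (1,1) (2,0) (2,1)}
claimed∖SC = {(0,0)}

spurious: thr1.r0=0 thr2.r0=0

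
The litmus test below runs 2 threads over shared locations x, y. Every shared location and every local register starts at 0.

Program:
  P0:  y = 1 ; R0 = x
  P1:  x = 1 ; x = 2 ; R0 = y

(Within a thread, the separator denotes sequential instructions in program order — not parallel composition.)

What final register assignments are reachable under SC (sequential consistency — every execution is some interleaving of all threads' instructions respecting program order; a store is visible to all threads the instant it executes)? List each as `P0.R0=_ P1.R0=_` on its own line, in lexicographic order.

outcome vector order: (P0.R0,P1.R0)
|SC outcomes| = 4

P0.R0=0 P1.R0=1
P0.R0=1 P1.R0=1
P0.R0=2 P1.R0=0
P0.R0=2 P1.R0=1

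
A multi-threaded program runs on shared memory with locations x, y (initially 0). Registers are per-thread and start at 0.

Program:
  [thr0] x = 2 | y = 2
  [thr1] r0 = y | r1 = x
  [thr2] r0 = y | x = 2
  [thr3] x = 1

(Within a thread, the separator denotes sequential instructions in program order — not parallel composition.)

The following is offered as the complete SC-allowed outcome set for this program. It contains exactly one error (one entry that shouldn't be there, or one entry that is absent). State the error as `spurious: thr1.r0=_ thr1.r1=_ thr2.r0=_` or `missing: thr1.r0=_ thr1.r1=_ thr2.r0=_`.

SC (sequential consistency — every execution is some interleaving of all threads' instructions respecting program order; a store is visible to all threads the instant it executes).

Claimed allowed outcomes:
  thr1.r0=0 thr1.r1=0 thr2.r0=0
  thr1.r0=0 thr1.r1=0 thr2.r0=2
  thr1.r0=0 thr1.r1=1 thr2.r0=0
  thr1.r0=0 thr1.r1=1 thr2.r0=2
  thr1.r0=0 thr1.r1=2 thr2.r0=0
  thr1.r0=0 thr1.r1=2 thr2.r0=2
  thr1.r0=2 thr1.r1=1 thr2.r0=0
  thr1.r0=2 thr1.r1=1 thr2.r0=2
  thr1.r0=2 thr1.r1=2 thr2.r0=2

outcome vector order: (thr1.r0,thr1.r1,thr2.r0)
SC (10): 000, 002, 010, 012, 020, 022, 210, 212, 220, 222
SC∖claimed = {220}

missing: thr1.r0=2 thr1.r1=2 thr2.r0=0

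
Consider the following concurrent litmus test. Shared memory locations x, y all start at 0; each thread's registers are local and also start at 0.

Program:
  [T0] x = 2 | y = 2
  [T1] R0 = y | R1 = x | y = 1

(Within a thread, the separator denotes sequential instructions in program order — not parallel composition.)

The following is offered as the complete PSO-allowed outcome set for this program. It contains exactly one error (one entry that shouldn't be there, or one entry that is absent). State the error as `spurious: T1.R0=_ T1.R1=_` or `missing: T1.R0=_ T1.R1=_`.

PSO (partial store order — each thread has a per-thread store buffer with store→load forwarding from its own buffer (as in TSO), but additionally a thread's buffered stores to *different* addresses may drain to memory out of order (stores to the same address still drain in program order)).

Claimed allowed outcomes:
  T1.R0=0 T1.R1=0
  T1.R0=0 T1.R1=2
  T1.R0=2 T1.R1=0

outcome vector order: (T1.R0,T1.R1)
PSO: 4 outcomes — {0/0, 0/2, 2/0, 2/2}
PSO∖claimed = {2/2}

missing: T1.R0=2 T1.R1=2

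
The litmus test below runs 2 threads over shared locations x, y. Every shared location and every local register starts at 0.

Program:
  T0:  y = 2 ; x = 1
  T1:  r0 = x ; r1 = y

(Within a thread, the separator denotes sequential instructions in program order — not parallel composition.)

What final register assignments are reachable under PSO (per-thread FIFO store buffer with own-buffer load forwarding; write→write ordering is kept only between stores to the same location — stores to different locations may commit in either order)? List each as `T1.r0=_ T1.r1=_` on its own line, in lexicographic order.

outcome vector order: (T1.r0,T1.r1)
|PSO outcomes| = 4

T1.r0=0 T1.r1=0
T1.r0=0 T1.r1=2
T1.r0=1 T1.r1=0
T1.r0=1 T1.r1=2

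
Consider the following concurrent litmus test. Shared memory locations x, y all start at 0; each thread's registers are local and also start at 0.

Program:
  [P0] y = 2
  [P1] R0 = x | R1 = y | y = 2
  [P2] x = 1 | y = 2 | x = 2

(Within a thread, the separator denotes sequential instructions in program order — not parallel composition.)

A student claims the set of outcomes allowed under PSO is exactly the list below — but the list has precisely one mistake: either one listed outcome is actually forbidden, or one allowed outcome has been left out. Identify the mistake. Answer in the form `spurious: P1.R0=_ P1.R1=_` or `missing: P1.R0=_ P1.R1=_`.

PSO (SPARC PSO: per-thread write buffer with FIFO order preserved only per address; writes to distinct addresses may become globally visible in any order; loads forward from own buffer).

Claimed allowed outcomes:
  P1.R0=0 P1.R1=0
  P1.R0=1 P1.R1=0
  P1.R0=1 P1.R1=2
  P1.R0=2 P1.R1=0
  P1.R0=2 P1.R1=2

missing: P1.R0=0 P1.R1=2

outcome vector order: (P1.R0,P1.R1)
PSO (6): 0/0, 0/2, 1/0, 1/2, 2/0, 2/2
PSO∖claimed = {0/2}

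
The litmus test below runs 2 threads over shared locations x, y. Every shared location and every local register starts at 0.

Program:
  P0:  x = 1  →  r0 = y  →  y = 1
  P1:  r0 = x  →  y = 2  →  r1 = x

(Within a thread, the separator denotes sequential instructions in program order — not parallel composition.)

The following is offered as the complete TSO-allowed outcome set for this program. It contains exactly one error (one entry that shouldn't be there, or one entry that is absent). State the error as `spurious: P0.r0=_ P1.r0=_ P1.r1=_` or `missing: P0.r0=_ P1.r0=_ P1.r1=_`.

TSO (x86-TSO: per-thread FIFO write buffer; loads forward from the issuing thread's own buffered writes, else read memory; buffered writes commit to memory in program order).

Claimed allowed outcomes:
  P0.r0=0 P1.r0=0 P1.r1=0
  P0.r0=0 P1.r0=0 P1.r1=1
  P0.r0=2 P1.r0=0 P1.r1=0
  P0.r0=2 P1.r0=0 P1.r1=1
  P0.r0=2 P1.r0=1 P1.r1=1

outcome vector order: (P0.r0,P1.r0,P1.r1)
[TSO] allowed = {<0 0 0> <0 0 1> <0 1 1> <2 0 0> <2 0 1> <2 1 1>}
TSO∖claimed = {<0 1 1>}

missing: P0.r0=0 P1.r0=1 P1.r1=1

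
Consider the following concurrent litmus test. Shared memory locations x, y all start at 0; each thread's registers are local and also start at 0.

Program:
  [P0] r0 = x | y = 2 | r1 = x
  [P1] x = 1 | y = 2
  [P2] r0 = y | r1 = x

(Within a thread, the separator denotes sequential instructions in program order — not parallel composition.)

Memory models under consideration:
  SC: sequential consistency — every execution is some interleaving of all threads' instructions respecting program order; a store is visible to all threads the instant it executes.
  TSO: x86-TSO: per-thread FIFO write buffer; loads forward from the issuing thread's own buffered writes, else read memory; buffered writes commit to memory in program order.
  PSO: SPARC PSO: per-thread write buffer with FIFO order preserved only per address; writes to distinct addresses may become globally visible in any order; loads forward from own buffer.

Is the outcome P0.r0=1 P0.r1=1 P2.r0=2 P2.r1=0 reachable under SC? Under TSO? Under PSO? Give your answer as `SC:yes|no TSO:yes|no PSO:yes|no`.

outcome vector order: (P0.r0,P0.r1,P2.r0,P2.r1)
under SC → 0000; 0001; 0020; 0021; 0100; 0101; 0120; 0121; 1100; 1101; 1121
under TSO → 0000; 0001; 0020; 0021; 0100; 0101; 0120; 0121; 1100; 1101; 1121
under PSO → 0000; 0001; 0020; 0021; 0100; 0101; 0120; 0121; 1100; 1101; 1120; 1121
target 1120 ∈ {PSO}

SC:no TSO:no PSO:yes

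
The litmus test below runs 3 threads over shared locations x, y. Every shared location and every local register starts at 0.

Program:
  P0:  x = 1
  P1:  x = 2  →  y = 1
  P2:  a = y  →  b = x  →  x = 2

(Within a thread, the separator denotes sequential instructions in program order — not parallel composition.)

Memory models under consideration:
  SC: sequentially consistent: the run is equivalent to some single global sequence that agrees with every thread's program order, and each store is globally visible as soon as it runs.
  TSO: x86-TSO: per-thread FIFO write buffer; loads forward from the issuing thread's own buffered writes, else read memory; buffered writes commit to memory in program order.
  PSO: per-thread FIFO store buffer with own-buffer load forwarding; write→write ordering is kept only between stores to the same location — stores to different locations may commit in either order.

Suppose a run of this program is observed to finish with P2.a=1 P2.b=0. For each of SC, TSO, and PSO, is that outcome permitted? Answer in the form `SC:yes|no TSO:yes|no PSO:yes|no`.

outcome vector order: (P2.a,P2.b)
[SC] allowed = {00; 01; 02; 11; 12}
[TSO] allowed = {00; 01; 02; 11; 12}
[PSO] allowed = {00; 01; 02; 10; 11; 12}
target 10 ∈ {PSO}

SC:no TSO:no PSO:yes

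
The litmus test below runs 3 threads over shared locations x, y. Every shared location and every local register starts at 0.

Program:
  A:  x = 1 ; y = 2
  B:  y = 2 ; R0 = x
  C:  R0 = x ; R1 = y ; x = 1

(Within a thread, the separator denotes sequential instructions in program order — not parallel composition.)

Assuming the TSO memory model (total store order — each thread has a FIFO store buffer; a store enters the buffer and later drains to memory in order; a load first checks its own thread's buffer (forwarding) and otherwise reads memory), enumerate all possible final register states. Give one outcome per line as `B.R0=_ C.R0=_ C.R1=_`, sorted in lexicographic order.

outcome vector order: (B.R0,C.R0,C.R1)
|TSO outcomes| = 8

B.R0=0 C.R0=0 C.R1=0
B.R0=0 C.R0=0 C.R1=2
B.R0=0 C.R0=1 C.R1=0
B.R0=0 C.R0=1 C.R1=2
B.R0=1 C.R0=0 C.R1=0
B.R0=1 C.R0=0 C.R1=2
B.R0=1 C.R0=1 C.R1=0
B.R0=1 C.R0=1 C.R1=2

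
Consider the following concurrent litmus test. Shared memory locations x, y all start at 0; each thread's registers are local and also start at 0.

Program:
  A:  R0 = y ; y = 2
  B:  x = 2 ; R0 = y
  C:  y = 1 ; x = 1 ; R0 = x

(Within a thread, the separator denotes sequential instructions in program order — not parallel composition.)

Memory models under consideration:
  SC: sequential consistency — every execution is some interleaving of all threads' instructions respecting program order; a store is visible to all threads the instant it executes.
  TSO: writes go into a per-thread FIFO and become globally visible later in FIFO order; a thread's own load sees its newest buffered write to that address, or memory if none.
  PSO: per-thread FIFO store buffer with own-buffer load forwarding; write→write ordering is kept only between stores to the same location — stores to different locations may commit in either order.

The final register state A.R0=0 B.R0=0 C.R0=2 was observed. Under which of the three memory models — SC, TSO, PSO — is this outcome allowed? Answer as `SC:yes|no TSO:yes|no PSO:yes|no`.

SC:no TSO:yes PSO:yes

outcome vector order: (A.R0,B.R0,C.R0)
under SC → <0 0 1> <0 1 1> <0 1 2> <0 2 1> <0 2 2> <1 0 1> <1 1 1> <1 1 2> <1 2 1> <1 2 2>
under TSO → <0 0 1> <0 0 2> <0 1 1> <0 1 2> <0 2 1> <0 2 2> <1 0 1> <1 0 2> <1 1 1> <1 1 2> <1 2 1> <1 2 2>
under PSO → <0 0 1> <0 0 2> <0 1 1> <0 1 2> <0 2 1> <0 2 2> <1 0 1> <1 0 2> <1 1 1> <1 1 2> <1 2 1> <1 2 2>
target <0 0 2> ∈ {TSO,PSO}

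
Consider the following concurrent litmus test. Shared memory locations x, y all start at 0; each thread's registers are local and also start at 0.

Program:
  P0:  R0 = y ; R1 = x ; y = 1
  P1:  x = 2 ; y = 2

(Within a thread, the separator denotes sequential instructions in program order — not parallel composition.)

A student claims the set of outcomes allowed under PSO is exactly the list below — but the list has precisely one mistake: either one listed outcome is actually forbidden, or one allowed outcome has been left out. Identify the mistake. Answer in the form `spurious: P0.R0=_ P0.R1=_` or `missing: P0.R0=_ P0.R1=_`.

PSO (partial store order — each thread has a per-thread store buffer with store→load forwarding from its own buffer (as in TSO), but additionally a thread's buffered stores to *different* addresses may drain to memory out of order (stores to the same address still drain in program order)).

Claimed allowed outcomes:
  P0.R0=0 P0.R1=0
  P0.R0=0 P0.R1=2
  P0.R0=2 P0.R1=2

outcome vector order: (P0.R0,P0.R1)
PSO (4): (0,0), (0,2), (2,0), (2,2)
PSO∖claimed = {(2,0)}

missing: P0.R0=2 P0.R1=0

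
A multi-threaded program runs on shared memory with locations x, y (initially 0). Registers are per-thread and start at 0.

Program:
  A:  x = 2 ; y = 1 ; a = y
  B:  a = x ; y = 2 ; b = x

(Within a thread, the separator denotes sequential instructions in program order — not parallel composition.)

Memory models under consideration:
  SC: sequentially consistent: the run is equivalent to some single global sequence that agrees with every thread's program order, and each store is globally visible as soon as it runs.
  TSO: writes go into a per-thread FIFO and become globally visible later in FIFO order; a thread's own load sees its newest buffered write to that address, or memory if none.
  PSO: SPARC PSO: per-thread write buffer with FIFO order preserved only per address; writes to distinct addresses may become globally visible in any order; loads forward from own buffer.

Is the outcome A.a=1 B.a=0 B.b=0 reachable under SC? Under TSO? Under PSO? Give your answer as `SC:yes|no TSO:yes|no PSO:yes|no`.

SC:yes TSO:yes PSO:yes

outcome vector order: (A.a,B.a,B.b)
[SC] allowed = {(1,0,0) (1,0,2) (1,2,2) (2,0,2) (2,2,2)}
[TSO] allowed = {(1,0,0) (1,0,2) (1,2,2) (2,0,0) (2,0,2) (2,2,2)}
[PSO] allowed = {(1,0,0) (1,0,2) (1,2,2) (2,0,0) (2,0,2) (2,2,2)}
target (1,0,0) ∈ {SC,TSO,PSO}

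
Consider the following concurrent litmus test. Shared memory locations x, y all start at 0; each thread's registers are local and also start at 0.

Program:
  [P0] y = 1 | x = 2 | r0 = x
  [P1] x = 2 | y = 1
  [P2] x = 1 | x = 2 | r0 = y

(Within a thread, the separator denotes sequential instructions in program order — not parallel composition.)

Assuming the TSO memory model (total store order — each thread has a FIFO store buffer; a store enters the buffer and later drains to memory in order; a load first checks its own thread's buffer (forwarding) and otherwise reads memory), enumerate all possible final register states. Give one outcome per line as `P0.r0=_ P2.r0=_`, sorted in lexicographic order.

outcome vector order: (P0.r0,P2.r0)
|TSO outcomes| = 4

P0.r0=1 P2.r0=0
P0.r0=1 P2.r0=1
P0.r0=2 P2.r0=0
P0.r0=2 P2.r0=1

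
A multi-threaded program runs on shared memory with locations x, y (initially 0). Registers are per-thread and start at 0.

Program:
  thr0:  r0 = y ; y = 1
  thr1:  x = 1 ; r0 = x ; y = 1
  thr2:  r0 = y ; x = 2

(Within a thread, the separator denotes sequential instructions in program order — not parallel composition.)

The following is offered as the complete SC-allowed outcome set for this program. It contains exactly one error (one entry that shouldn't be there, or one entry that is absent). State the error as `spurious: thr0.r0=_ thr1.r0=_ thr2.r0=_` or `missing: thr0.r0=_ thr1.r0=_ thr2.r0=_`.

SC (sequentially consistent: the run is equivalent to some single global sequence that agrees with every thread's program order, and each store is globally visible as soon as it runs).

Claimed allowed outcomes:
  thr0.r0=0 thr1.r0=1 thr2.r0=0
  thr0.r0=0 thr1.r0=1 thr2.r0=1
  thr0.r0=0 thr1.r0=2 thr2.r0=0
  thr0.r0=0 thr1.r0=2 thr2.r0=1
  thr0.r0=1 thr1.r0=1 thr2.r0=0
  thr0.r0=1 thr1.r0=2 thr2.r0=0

missing: thr0.r0=1 thr1.r0=1 thr2.r0=1

outcome vector order: (thr0.r0,thr1.r0,thr2.r0)
SC: 7 outcomes — {0/1/0 0/1/1 0/2/0 0/2/1 1/1/0 1/1/1 1/2/0}
SC∖claimed = {1/1/1}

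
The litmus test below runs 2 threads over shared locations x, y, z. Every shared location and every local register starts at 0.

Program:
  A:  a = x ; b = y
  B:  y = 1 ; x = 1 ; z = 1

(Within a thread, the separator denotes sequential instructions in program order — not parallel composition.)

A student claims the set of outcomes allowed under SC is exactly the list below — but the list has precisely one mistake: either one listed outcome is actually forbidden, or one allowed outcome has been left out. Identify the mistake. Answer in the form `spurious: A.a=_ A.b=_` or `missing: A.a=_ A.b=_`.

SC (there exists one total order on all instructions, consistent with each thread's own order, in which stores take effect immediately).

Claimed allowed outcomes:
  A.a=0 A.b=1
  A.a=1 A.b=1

outcome vector order: (A.a,A.b)
[SC] allowed = {(0,0), (0,1), (1,1)}
SC∖claimed = {(0,0)}

missing: A.a=0 A.b=0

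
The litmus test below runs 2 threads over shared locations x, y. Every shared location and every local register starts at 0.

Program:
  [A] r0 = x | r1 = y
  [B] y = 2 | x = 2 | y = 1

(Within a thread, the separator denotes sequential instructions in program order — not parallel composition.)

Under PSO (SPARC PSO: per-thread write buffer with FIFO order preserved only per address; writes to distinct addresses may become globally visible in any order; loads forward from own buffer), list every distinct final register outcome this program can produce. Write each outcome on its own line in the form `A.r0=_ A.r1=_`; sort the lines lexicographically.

A.r0=0 A.r1=0
A.r0=0 A.r1=1
A.r0=0 A.r1=2
A.r0=2 A.r1=0
A.r0=2 A.r1=1
A.r0=2 A.r1=2

outcome vector order: (A.r0,A.r1)
|PSO outcomes| = 6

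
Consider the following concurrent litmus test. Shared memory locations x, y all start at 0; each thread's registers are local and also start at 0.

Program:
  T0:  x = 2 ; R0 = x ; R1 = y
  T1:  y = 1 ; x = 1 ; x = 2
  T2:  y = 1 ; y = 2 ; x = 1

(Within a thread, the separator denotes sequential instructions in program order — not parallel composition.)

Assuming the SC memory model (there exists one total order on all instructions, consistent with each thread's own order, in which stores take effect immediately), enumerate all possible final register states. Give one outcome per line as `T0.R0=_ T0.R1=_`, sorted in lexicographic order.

outcome vector order: (T0.R0,T0.R1)
|SC outcomes| = 5

T0.R0=1 T0.R1=1
T0.R0=1 T0.R1=2
T0.R0=2 T0.R1=0
T0.R0=2 T0.R1=1
T0.R0=2 T0.R1=2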